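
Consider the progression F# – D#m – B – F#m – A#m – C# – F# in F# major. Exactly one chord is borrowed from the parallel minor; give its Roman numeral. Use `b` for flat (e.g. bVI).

The diatonic triads in F# major are F#, G#m, A#m, B, C#, D#m, E#dim. F#, D#m, B, A#m and C# all belong to that set. F#m (F#–A–C#) doesn't fit — on degree 1 F# major would have F# (I). F#m is the degree-1 chord of F# minor, so it is the borrowed i.

i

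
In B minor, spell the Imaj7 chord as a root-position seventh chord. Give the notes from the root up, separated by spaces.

The root, B, is scale degree 1 — the same note in B minor and B major; only the chord quality changes. Building the major-seventh chord from the parallel major on B: B–D#–F#–A#.

B D# F# A#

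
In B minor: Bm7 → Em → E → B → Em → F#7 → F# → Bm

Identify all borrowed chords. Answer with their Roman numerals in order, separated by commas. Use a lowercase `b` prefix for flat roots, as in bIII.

In B minor (with V from harmonic minor) the diatonic chords are Bm, C#dim, D, Em, F#, G, A. Bm7, Em, F#7, F# and Bm are all diatonic. But E (E–G#–B) is foreign: the diatonic iv on degree 4 is Em, whereas E comes from B major. It is labeled IV. B (B–D#–F#) doesn't fit — on degree 1 B minor would have Bm (i). B is the degree-1 chord of B major, so it is the borrowed I.

IV, I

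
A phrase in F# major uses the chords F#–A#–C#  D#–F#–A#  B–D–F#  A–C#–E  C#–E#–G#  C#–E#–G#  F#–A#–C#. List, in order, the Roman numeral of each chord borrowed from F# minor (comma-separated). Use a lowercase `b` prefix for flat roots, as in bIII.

The diatonic triads in F# major are F#, G#m, A#m, B, C#, D#m, E#dim. F#–A#–C# = F#, D#–F#–A# = D#m and C#–E#–G# = C# are all diatonic. But B–D–F# is foreign: the diatonic IV on degree 4 is B, whereas Bm comes from F# minor. It is labeled iv. A–C#–E is not: scale degree 3 in F# major carries A#m (iii). In F# minor the chord on that degree is A, so here it functions as bIII, borrowed from the parallel minor.

iv, bIII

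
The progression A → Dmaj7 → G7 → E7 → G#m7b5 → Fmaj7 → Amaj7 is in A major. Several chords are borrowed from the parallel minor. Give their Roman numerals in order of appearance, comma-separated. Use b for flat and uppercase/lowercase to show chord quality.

In A major the diatonic chords are A, Bm, C#m, D, E, F#m, G#dim. A, Dmaj7, E7, G#m7b5 and Amaj7 are all diatonic. G7 (G–B–D–F) is not: scale degree 7 in A major carries G#dim (vii°). In A minor the chord on that degree is G7, so here it functions as bVII7, borrowed from the parallel minor. Fmaj7 (F–A–C–E) is not: scale degree 6 in A major carries F#m (vi). In A minor the chord on that degree is Fmaj7, so here it functions as bVImaj7, borrowed from the parallel minor.

bVII7, bVImaj7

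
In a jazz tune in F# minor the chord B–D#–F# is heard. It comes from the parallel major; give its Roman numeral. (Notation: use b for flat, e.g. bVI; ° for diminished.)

IV

The root B is the diatonic 4th degree of F# minor; the borrowing shows in the chord quality. B–D#–F# is a major chord — the form found in F# major, not the diatonic iv (Bm). Borrowed into F# minor it is written IV.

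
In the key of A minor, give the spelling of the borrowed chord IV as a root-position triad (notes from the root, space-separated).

D F# A

The root, D, is scale degree 4 — the same note in A minor and A major; only the chord quality changes. Stacking thirds in A major on D gives D–F#–A.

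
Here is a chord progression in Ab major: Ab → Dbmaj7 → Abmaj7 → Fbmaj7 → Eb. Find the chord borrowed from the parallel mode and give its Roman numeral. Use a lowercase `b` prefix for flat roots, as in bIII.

bVImaj7

In Ab major the diatonic chords are Ab, Bbm, Cm, Db, Eb, Fm, Gdim. Ab, Dbmaj7, Abmaj7 and Eb all belong to that set. But Fbmaj7 (Fb–Ab–Cb–Eb) is foreign: the diatonic vi on degree 6 is Fm, whereas Fbmaj7 comes from Ab minor. It is labeled bVImaj7.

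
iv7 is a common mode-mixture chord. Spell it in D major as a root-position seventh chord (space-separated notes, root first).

G Bb D F

The root, G, is scale degree 4 — the same note in D major and D minor; only the chord quality changes. Stacking thirds in D minor on G gives G–Bb–D–F.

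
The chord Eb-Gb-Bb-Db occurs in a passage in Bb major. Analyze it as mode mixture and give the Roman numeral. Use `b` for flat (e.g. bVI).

The root Eb is the diatonic 4th degree of Bb major; the borrowing shows in the chord quality. Eb–Gb–Bb–Db is a minor-seventh chord — the form found in Bb minor, not the diatonic IV (Eb). Borrowed into Bb major it is written iv7.

iv7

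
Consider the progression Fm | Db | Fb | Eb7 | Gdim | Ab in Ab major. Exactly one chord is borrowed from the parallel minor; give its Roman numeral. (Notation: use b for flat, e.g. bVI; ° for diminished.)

The diatonic triads in Ab major are Ab, Bbm, Cm, Db, Eb, Fm, Gdim. Fm, Db, Eb7, Gdim and Ab all belong to that set. Fb (Fb–Ab–Cb) is not: scale degree 6 in Ab major carries Fm (vi). In Ab minor the chord on that degree is Fb, so here it functions as bVI, borrowed from the parallel minor.

bVI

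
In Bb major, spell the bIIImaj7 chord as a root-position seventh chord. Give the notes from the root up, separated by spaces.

Db F Ab C

The root of bIIImaj7 is the lowered 3rd degree: D becomes Db. In Bb minor the chord on Db is Db–F–Ab–C.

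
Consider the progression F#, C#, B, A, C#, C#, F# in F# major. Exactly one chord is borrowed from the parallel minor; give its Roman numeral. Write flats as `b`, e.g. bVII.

In F# major the diatonic chords are F#, G#m, A#m, B, C#, D#m, E#dim. F#, C# and B are all diatonic. A (A–C#–E) is not: scale degree 3 in F# major carries A#m (iii). In F# minor the chord on that degree is A, so here it functions as bIII, borrowed from the parallel minor.

bIII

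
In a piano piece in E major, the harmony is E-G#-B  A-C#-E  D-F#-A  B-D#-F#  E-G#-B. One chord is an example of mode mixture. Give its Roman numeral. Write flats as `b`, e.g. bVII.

bVII

In E major the diatonic chords are E, F#m, G#m, A, B, C#m, D#dim. E–G#–B = E, A–C#–E = A and B–D#–F# = B all belong to that set. D–F#–A is not: scale degree 7 in E major carries D#dim (vii°). In E minor the chord on that degree is D, so here it functions as bVII, borrowed from the parallel minor.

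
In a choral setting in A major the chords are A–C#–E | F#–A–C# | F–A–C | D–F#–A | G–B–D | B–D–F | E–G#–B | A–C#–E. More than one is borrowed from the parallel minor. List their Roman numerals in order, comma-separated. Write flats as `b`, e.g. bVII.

bVI, bVII, ii°

The diatonic triads in A major are A, Bm, C#m, D, E, F#m, G#dim. A–C#–E = A, F#–A–C# = F#m, D–F#–A = D and E–G#–B = E are all diatonic. But F–A–C is foreign: the diatonic vi on degree 6 is F#m, whereas F comes from A minor. It is labeled bVI. G–B–D doesn't fit — on degree 7 A major would have G#dim (vii°). G is the degree-7 chord of A minor, so it is the borrowed bVII. B–D–F doesn't fit — on degree 2 A major would have Bm (ii). Bdim is the degree-2 chord of A minor, so it is the borrowed ii°.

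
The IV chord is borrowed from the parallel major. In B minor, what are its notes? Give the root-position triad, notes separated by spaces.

The root, E, is scale degree 4 — the same note in B minor and B major; only the chord quality changes. Building the major chord from the parallel major on E: E–G#–B.

E G# B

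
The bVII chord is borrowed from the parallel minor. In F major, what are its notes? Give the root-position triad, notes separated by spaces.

Eb G Bb

The root of bVII is the lowered 7th degree: E becomes Eb. Building the major chord from the parallel minor on Eb: Eb–G–Bb.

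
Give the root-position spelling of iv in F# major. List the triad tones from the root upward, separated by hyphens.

B-D-F#

The root, B, is scale degree 4 — the same note in F# major and F# minor; only the chord quality changes. Stacking thirds in F# minor on B gives B–D–F#.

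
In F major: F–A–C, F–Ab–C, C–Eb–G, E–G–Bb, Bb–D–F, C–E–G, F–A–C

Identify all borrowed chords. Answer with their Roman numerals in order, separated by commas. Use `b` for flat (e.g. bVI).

i, v

In F major the diatonic chords are F, Gm, Am, Bb, C, Dm, Edim. F–A–C = F, E–G–Bb = Edim, Bb–D–F = Bb and C–E–G = C all belong to that set. But F–Ab–C is foreign: the diatonic I on degree 1 is F, whereas Fm comes from F minor. It is labeled i. But C–Eb–G is foreign: the diatonic V on degree 5 is C, whereas Cm comes from F minor. It is labeled v.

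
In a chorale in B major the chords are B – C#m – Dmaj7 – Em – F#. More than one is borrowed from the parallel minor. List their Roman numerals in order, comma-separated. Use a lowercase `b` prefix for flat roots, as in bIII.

bIIImaj7, iv

B major has the diatonic set B, C#m, D#m, E, F#, G#m, A#dim. B, C#m and F# are all diatonic. Dmaj7 (D–F#–A–C#) is not: scale degree 3 in B major carries D#m (iii). In B minor the chord on that degree is Dmaj7, so here it functions as bIIImaj7, borrowed from the parallel minor. Em (E–G–B) is not: scale degree 4 in B major carries E (IV). In B minor the chord on that degree is Em, so here it functions as iv, borrowed from the parallel minor.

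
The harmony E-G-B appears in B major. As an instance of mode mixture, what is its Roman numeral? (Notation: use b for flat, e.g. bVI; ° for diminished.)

iv

The root E is the diatonic 4th degree of B major; the borrowing shows in the chord quality. E–G–B is a minor chord — the form found in B minor, not the diatonic IV (E). Borrowed into B major it is written iv.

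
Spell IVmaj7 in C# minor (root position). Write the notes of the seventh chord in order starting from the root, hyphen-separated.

IVmaj7 is built on scale degree 4, which is F# in both C# minor and its parallel. Stacking thirds in C# major on F# gives F#–A#–C#–E#.

F#-A#-C#-E#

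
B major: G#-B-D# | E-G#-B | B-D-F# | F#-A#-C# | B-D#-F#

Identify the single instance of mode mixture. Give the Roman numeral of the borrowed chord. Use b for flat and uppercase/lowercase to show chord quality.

In B major the diatonic chords are B, C#m, D#m, E, F#, G#m, A#dim. Of the given chords, G#–B–D# = G#m, E–G#–B = E, F#–A#–C# = F# and B–D#–F# = B are diatonic. B–D–F# doesn't fit — on degree 1 B major would have B (I). Bm is the degree-1 chord of B minor, so it is the borrowed i.

i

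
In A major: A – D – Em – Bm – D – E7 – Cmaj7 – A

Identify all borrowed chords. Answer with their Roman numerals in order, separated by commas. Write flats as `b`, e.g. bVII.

A major has the diatonic set A, Bm, C#m, D, E, F#m, G#dim. Of the given chords, A, D, Bm and E7 are diatonic. Em (E–G–B) is not: scale degree 5 in A major carries E (V). In A minor the chord on that degree is Em, so here it functions as v, borrowed from the parallel minor. Cmaj7 (C–E–G–B) is not: scale degree 3 in A major carries C#m (iii). In A minor the chord on that degree is Cmaj7, so here it functions as bIIImaj7, borrowed from the parallel minor.

v, bIIImaj7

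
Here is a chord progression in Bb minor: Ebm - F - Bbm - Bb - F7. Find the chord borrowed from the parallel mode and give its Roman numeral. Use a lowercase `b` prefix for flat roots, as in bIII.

I

The diatonic triads in Bb minor (with V from harmonic minor) are Bbm, Cdim, Db, Ebm, F, Gb, Ab. Of the given chords, Ebm, F, Bbm and F7 are diatonic. Bb (Bb–D–F) is not: scale degree 1 in Bb minor carries Bbm (i). In Bb major the chord on that degree is Bb, so here it functions as I, borrowed from the parallel major.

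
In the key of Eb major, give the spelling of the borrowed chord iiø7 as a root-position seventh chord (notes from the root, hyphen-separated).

iiø7 is built on scale degree 2, which is F in both Eb major and its parallel. Building the half-diminished-seventh chord from the parallel minor on F: F–Ab–Cb–Eb.

F-Ab-Cb-Eb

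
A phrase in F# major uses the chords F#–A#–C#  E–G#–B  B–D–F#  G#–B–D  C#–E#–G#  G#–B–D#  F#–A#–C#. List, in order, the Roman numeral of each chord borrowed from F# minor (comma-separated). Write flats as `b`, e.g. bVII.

The diatonic triads in F# major are F#, G#m, A#m, B, C#, D#m, E#dim. F#–A#–C# = F#, C#–E#–G# = C# and G#–B–D# = G#m all belong to that set. E–G#–B is not: scale degree 7 in F# major carries E#dim (vii°). In F# minor the chord on that degree is E, so here it functions as bVII, borrowed from the parallel minor. But B–D–F# is foreign: the diatonic IV on degree 4 is B, whereas Bm comes from F# minor. It is labeled iv. G#–B–D doesn't fit — on degree 2 F# major would have G#m (ii). G#dim is the degree-2 chord of F# minor, so it is the borrowed ii°.

bVII, iv, ii°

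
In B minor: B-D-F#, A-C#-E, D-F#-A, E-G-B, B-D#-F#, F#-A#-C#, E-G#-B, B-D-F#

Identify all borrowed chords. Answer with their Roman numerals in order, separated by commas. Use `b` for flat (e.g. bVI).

I, IV

B minor has the diatonic set Bm, C#dim, D, Em, F#, G, A (with V from harmonic minor). B–D–F# = Bm, A–C#–E = A, D–F#–A = D, E–G–B = Em and F#–A#–C# = F# all belong to that set. But B–D#–F# is foreign: the diatonic i on degree 1 is Bm, whereas B comes from B major. It is labeled I. E–G#–B doesn't fit — on degree 4 B minor would have Em (iv). E is the degree-4 chord of B major, so it is the borrowed IV.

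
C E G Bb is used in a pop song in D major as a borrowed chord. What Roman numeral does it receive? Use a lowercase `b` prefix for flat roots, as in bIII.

bVII7

The root C is the lowered 7th scale degree — diatonically D major has C# there. The diatonic chord on degree 7 would be C#dim (vii°), but C–E–G–Bb is the dominant-seventh chord from D minor. As a borrowed chord it is labeled bVII7.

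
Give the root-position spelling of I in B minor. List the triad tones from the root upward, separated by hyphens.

The root, B, is scale degree 1 — the same note in B minor and B major; only the chord quality changes. Stacking thirds in B major on B gives B–D#–F#.

B-D#-F#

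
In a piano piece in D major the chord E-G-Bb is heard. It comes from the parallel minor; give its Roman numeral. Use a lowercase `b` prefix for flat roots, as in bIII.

ii°

E is scale degree 2 in D major. Diatonically D major has Em (ii) on that degree; E–G–Bb is instead the diminished chord native to D minor, so it takes the label ii°.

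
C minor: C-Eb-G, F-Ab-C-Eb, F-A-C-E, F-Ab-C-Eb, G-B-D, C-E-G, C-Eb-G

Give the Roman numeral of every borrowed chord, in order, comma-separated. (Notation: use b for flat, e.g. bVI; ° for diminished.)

IVmaj7, I

In C minor (with V from harmonic minor) the diatonic chords are Cm, Ddim, Eb, Fm, G, Ab, Bb. C–Eb–G = Cm, F–Ab–C–Eb = Fm7 and G–B–D = G all belong to that set. F–A–C–E doesn't fit — on degree 4 C minor would have Fm (iv). Fmaj7 is the degree-4 chord of C major, so it is the borrowed IVmaj7. C–E–G doesn't fit — on degree 1 C minor would have Cm (i). C is the degree-1 chord of C major, so it is the borrowed I.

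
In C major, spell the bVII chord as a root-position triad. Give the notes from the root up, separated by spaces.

bVII is built on the lowered scale degree 7. In C major degree 7 is B; lowered it becomes Bb. In C minor the chord on Bb is Bb–D–F.

Bb D F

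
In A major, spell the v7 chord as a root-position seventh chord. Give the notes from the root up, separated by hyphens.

E-G-B-D

The root, E, is scale degree 5 — the same note in A major and A minor; only the chord quality changes. Building the minor-seventh chord from the parallel minor on E: E–G–B–D.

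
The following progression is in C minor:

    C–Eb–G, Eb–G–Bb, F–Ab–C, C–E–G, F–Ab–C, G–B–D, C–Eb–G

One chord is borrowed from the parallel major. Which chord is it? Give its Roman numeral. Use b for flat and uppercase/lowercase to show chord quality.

In C minor (with V from harmonic minor) the diatonic chords are Cm, Ddim, Eb, Fm, G, Ab, Bb. C–Eb–G = Cm, Eb–G–Bb = Eb, F–Ab–C = Fm and G–B–D = G all belong to that set. C–E–G doesn't fit — on degree 1 C minor would have Cm (i). C is the degree-1 chord of C major, so it is the borrowed I.

I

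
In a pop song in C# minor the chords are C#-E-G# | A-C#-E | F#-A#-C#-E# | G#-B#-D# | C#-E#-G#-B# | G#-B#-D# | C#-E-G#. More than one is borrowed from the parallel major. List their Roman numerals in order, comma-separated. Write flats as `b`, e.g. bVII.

IVmaj7, Imaj7

The diatonic triads in C# minor (with V from harmonic minor) are C#m, D#dim, E, F#m, G#, A, B. C#–E–G# = C#m, A–C#–E = A and G#–B#–D# = G# are all diatonic. F#–A#–C#–E# doesn't fit — on degree 4 C# minor would have F#m (iv). F#maj7 is the degree-4 chord of C# major, so it is the borrowed IVmaj7. C#–E#–G#–B# is not: scale degree 1 in C# minor carries C#m (i). In C# major the chord on that degree is C#maj7, so here it functions as Imaj7, borrowed from the parallel major.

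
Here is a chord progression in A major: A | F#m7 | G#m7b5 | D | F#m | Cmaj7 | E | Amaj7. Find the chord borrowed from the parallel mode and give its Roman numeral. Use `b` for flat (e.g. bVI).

A major has the diatonic set A, Bm, C#m, D, E, F#m, G#dim. A, F#m7, G#m7b5, D, F#m, E and Amaj7 are all diatonic. But Cmaj7 (C–E–G–B) is foreign: the diatonic iii on degree 3 is C#m, whereas Cmaj7 comes from A minor. It is labeled bIIImaj7.

bIIImaj7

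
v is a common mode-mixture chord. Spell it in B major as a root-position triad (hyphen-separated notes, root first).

v is built on scale degree 5, which is F# in both B major and its parallel. Stacking thirds in B minor on F# gives F#–A–C#.

F#-A-C#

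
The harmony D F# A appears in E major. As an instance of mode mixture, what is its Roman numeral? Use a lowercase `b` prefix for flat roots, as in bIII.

bVII

The root D is the lowered 7th scale degree — diatonically E major has D# there. D–F#–A is a major chord — the form found in E minor, not the diatonic vii° (D#dim). Borrowed into E major it is written bVII.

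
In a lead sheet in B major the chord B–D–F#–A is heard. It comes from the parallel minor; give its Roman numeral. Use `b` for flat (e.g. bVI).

The root B is the diatonic 1st degree of B major; the borrowing shows in the chord quality. The diatonic chord on degree 1 would be B (I), but B–D–F#–A is the minor-seventh chord from B minor. As a borrowed chord it is labeled i7.

i7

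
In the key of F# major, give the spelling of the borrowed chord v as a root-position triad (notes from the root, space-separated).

v is built on scale degree 5, which is C# in both F# major and its parallel. Building the minor chord from the parallel minor on C#: C#–E–G#.

C# E G#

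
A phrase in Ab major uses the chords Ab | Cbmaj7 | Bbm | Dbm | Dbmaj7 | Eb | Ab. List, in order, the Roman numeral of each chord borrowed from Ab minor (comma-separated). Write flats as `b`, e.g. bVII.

The diatonic triads in Ab major are Ab, Bbm, Cm, Db, Eb, Fm, Gdim. Ab, Bbm, Dbmaj7 and Eb all belong to that set. Cbmaj7 (Cb–Eb–Gb–Bb) is not: scale degree 3 in Ab major carries Cm (iii). In Ab minor the chord on that degree is Cbmaj7, so here it functions as bIIImaj7, borrowed from the parallel minor. Dbm (Db–Fb–Ab) doesn't fit — on degree 4 Ab major would have Db (IV). Dbm is the degree-4 chord of Ab minor, so it is the borrowed iv.

bIIImaj7, iv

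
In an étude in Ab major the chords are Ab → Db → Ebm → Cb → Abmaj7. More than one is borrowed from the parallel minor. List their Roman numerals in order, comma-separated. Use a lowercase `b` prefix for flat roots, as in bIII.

The diatonic triads in Ab major are Ab, Bbm, Cm, Db, Eb, Fm, Gdim. Of the given chords, Ab, Db and Abmaj7 are diatonic. Ebm (Eb–Gb–Bb) doesn't fit — on degree 5 Ab major would have Eb (V). Ebm is the degree-5 chord of Ab minor, so it is the borrowed v. Cb (Cb–Eb–Gb) doesn't fit — on degree 3 Ab major would have Cm (iii). Cb is the degree-3 chord of Ab minor, so it is the borrowed bIII.

v, bIII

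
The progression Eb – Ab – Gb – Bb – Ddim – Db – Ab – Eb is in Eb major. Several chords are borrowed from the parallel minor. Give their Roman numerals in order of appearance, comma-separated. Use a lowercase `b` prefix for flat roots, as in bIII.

Eb major has the diatonic set Eb, Fm, Gm, Ab, Bb, Cm, Ddim. Eb, Ab, Bb and Ddim are all diatonic. Gb (Gb–Bb–Db) doesn't fit — on degree 3 Eb major would have Gm (iii). Gb is the degree-3 chord of Eb minor, so it is the borrowed bIII. Db (Db–F–Ab) is not: scale degree 7 in Eb major carries Ddim (vii°). In Eb minor the chord on that degree is Db, so here it functions as bVII, borrowed from the parallel minor.

bIII, bVII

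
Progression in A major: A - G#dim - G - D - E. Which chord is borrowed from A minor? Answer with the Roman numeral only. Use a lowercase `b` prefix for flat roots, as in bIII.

The diatonic triads in A major are A, Bm, C#m, D, E, F#m, G#dim. Of the given chords, A, G#dim, D and E are diatonic. G (G–B–D) doesn't fit — on degree 7 A major would have G#dim (vii°). G is the degree-7 chord of A minor, so it is the borrowed bVII.

bVII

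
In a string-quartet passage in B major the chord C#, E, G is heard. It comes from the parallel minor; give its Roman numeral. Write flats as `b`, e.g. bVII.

C# is scale degree 2 in B major. Diatonically B major has C#m (ii) on that degree; C#–E–G is instead the diminished chord native to B minor, so it takes the label ii°.

ii°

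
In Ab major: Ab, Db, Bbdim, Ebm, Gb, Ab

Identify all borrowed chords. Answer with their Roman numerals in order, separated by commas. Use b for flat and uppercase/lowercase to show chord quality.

In Ab major the diatonic chords are Ab, Bbm, Cm, Db, Eb, Fm, Gdim. Ab and Db are both diatonic. Bbdim (Bb–Db–Fb) doesn't fit — on degree 2 Ab major would have Bbm (ii). Bbdim is the degree-2 chord of Ab minor, so it is the borrowed ii°. Ebm (Eb–Gb–Bb) doesn't fit — on degree 5 Ab major would have Eb (V). Ebm is the degree-5 chord of Ab minor, so it is the borrowed v. But Gb (Gb–Bb–Db) is foreign: the diatonic vii° on degree 7 is Gdim, whereas Gb comes from Ab minor. It is labeled bVII.

ii°, v, bVII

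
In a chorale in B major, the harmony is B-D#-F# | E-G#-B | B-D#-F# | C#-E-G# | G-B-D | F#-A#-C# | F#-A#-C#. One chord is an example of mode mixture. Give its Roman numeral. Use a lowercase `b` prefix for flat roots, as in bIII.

bVI

The diatonic triads in B major are B, C#m, D#m, E, F#, G#m, A#dim. B–D#–F# = B, E–G#–B = E, C#–E–G# = C#m and F#–A#–C# = F# are all diatonic. But G–B–D is foreign: the diatonic vi on degree 6 is G#m, whereas G comes from B minor. It is labeled bVI.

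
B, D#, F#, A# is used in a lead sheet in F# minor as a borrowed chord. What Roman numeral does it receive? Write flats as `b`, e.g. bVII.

B is scale degree 4 in F# minor. Diatonically F# minor has Bm (iv) on that degree; B–D#–F#–A# is instead the major-seventh chord native to F# major, so it takes the label IVmaj7.

IVmaj7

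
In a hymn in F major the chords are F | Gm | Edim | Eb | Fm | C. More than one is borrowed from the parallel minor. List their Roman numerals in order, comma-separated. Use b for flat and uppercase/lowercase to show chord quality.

bVII, i

In F major the diatonic chords are F, Gm, Am, Bb, C, Dm, Edim. F, Gm, Edim and C are all diatonic. But Eb (Eb–G–Bb) is foreign: the diatonic vii° on degree 7 is Edim, whereas Eb comes from F minor. It is labeled bVII. But Fm (F–Ab–C) is foreign: the diatonic I on degree 1 is F, whereas Fm comes from F minor. It is labeled i.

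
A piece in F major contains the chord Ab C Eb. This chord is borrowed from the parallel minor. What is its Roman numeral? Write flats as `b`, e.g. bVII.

bIII

The root Ab is the lowered 3rd scale degree — diatonically F major has A there. Ab–C–Eb is a major chord — the form found in F minor, not the diatonic iii (Am). Borrowed into F major it is written bIII.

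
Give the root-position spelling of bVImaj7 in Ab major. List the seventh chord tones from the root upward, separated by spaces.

Fb Ab Cb Eb

bVImaj7 is built on the lowered scale degree 6. In Ab major degree 6 is F; lowered it becomes Fb. Building the major-seventh chord from the parallel minor on Fb: Fb–Ab–Cb–Eb.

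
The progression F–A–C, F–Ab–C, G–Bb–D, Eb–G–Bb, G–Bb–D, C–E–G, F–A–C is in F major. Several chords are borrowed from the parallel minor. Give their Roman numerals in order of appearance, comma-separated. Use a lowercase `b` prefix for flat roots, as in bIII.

i, bVII

F major has the diatonic set F, Gm, Am, Bb, C, Dm, Edim. F–A–C = F, G–Bb–D = Gm and C–E–G = C all belong to that set. F–Ab–C doesn't fit — on degree 1 F major would have F (I). Fm is the degree-1 chord of F minor, so it is the borrowed i. Eb–G–Bb doesn't fit — on degree 7 F major would have Edim (vii°). Eb is the degree-7 chord of F minor, so it is the borrowed bVII.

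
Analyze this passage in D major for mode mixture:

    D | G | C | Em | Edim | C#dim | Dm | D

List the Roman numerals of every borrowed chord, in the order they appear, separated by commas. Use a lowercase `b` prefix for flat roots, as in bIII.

The diatonic triads in D major are D, Em, F#m, G, A, Bm, C#dim. Of the given chords, D, G, Em and C#dim are diatonic. C (C–E–G) doesn't fit — on degree 7 D major would have C#dim (vii°). C is the degree-7 chord of D minor, so it is the borrowed bVII. Edim (E–G–Bb) doesn't fit — on degree 2 D major would have Em (ii). Edim is the degree-2 chord of D minor, so it is the borrowed ii°. But Dm (D–F–A) is foreign: the diatonic I on degree 1 is D, whereas Dm comes from D minor. It is labeled i.

bVII, ii°, i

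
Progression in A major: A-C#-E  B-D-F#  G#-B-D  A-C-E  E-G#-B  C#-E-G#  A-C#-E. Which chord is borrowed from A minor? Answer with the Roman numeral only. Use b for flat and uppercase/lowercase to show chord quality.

i

In A major the diatonic chords are A, Bm, C#m, D, E, F#m, G#dim. A–C#–E = A, B–D–F# = Bm, G#–B–D = G#dim, E–G#–B = E and C#–E–G# = C#m all belong to that set. A–C–E doesn't fit — on degree 1 A major would have A (I). Am is the degree-1 chord of A minor, so it is the borrowed i.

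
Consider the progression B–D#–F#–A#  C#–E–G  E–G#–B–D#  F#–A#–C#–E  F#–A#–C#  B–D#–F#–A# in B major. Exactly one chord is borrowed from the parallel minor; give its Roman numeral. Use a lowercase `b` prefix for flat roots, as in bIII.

ii°

In B major the diatonic chords are B, C#m, D#m, E, F#, G#m, A#dim. B–D#–F#–A# = Bmaj7, E–G#–B–D# = Emaj7, F#–A#–C#–E = F#7 and F#–A#–C# = F# all belong to that set. C#–E–G is not: scale degree 2 in B major carries C#m (ii). In B minor the chord on that degree is C#dim, so here it functions as ii°, borrowed from the parallel minor.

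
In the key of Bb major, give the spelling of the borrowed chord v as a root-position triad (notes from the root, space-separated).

The root, F, is scale degree 5 — the same note in Bb major and Bb minor; only the chord quality changes. Building the minor chord from the parallel minor on F: F–Ab–C.

F Ab C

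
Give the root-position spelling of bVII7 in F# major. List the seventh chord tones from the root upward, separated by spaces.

bVII7 is built on the lowered scale degree 7. In F# major degree 7 is E#; lowered it becomes E. Building the dominant-seventh chord from the parallel minor on E: E–G#–B–D.

E G# B D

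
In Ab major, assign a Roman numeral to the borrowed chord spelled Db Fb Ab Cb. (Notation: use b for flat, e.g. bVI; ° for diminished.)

Db is scale degree 4 in Ab major. Db–Fb–Ab–Cb is a minor-seventh chord — the form found in Ab minor, not the diatonic IV (Db). Borrowed into Ab major it is written iv7.

iv7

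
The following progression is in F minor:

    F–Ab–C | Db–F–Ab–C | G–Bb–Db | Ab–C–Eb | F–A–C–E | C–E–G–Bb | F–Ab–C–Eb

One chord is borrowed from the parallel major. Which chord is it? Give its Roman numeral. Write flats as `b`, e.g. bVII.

Imaj7

In F minor (with V from harmonic minor) the diatonic chords are Fm, Gdim, Ab, Bbm, C, Db, Eb. F–Ab–C = Fm, Db–F–Ab–C = Dbmaj7, G–Bb–Db = Gdim, Ab–C–Eb = Ab, C–E–G–Bb = C7 and F–Ab–C–Eb = Fm7 are all diatonic. F–A–C–E is not: scale degree 1 in F minor carries Fm (i). In F major the chord on that degree is Fmaj7, so here it functions as Imaj7, borrowed from the parallel major.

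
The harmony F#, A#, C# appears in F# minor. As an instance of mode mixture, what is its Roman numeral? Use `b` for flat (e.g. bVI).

I

F# is scale degree 1 in F# minor. The diatonic chord on degree 1 would be F#m (i), but F#–A#–C# is the major chord from F# major. As a borrowed chord it is labeled I.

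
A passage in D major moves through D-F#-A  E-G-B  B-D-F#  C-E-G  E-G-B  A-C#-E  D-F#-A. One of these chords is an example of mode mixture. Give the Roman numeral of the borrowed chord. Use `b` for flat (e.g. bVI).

In D major the diatonic chords are D, Em, F#m, G, A, Bm, C#dim. D–F#–A = D, E–G–B = Em, B–D–F# = Bm and A–C#–E = A all belong to that set. C–E–G doesn't fit — on degree 7 D major would have C#dim (vii°). C is the degree-7 chord of D minor, so it is the borrowed bVII.

bVII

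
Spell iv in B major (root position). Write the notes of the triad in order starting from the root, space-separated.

The root, E, is scale degree 4 — the same note in B major and B minor; only the chord quality changes. Stacking thirds in B minor on E gives E–G–B.

E G B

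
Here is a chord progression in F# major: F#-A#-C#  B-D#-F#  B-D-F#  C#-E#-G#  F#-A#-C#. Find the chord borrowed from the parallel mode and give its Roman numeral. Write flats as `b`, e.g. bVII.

iv

The diatonic triads in F# major are F#, G#m, A#m, B, C#, D#m, E#dim. Of the given chords, F#–A#–C# = F#, B–D#–F# = B and C#–E#–G# = C# are diatonic. B–D–F# is not: scale degree 4 in F# major carries B (IV). In F# minor the chord on that degree is Bm, so here it functions as iv, borrowed from the parallel minor.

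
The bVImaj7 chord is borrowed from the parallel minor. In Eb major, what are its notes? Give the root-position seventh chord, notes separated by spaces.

The root of bVImaj7 is the lowered 6th degree: C becomes Cb. In Eb minor the chord on Cb is Cb–Eb–Gb–Bb.

Cb Eb Gb Bb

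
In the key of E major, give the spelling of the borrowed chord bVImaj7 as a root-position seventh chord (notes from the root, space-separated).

bVImaj7 is built on the lowered scale degree 6. In E major degree 6 is C#; lowered it becomes C. Building the major-seventh chord from the parallel minor on C: C–E–G–B.

C E G B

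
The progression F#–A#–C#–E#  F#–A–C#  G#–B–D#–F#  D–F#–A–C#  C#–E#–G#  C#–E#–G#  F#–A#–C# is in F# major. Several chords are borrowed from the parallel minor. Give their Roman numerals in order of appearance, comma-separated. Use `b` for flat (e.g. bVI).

i, bVImaj7

The diatonic triads in F# major are F#, G#m, A#m, B, C#, D#m, E#dim. F#–A#–C#–E# = F#maj7, G#–B–D#–F# = G#m7, C#–E#–G# = C# and F#–A#–C# = F# are all diatonic. F#–A–C# doesn't fit — on degree 1 F# major would have F# (I). F#m is the degree-1 chord of F# minor, so it is the borrowed i. D–F#–A–C# doesn't fit — on degree 6 F# major would have D#m (vi). Dmaj7 is the degree-6 chord of F# minor, so it is the borrowed bVImaj7.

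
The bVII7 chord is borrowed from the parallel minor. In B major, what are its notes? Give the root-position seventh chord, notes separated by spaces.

A C# E G

bVII7 is built on the lowered scale degree 7. In B major degree 7 is A#; lowered it becomes A. Stacking thirds in B minor on A gives A–C#–E–G.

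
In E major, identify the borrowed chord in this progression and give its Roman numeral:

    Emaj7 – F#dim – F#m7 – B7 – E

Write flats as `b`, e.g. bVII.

ii°

E major has the diatonic set E, F#m, G#m, A, B, C#m, D#dim. Emaj7, F#m7, B7 and E are all diatonic. F#dim (F#–A–C) doesn't fit — on degree 2 E major would have F#m (ii). F#dim is the degree-2 chord of E minor, so it is the borrowed ii°.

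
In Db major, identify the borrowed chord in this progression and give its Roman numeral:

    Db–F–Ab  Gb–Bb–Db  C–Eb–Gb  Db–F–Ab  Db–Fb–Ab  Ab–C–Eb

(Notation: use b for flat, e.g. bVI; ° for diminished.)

In Db major the diatonic chords are Db, Ebm, Fm, Gb, Ab, Bbm, Cdim. Db–F–Ab = Db, Gb–Bb–Db = Gb, C–Eb–Gb = Cdim and Ab–C–Eb = Ab are all diatonic. Db–Fb–Ab doesn't fit — on degree 1 Db major would have Db (I). Dbm is the degree-1 chord of Db minor, so it is the borrowed i.

i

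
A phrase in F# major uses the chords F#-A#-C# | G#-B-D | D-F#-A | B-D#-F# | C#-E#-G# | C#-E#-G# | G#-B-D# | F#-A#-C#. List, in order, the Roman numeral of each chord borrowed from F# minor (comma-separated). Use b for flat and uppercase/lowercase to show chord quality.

ii°, bVI

The diatonic triads in F# major are F#, G#m, A#m, B, C#, D#m, E#dim. Of the given chords, F#–A#–C# = F#, B–D#–F# = B, C#–E#–G# = C# and G#–B–D# = G#m are diatonic. G#–B–D doesn't fit — on degree 2 F# major would have G#m (ii). G#dim is the degree-2 chord of F# minor, so it is the borrowed ii°. But D–F#–A is foreign: the diatonic vi on degree 6 is D#m, whereas D comes from F# minor. It is labeled bVI.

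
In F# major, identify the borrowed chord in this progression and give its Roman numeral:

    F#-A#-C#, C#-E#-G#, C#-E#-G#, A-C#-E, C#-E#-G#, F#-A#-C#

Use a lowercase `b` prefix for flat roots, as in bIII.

bIII

The diatonic triads in F# major are F#, G#m, A#m, B, C#, D#m, E#dim. F#–A#–C# = F# and C#–E#–G# = C# both belong to that set. A–C#–E doesn't fit — on degree 3 F# major would have A#m (iii). A is the degree-3 chord of F# minor, so it is the borrowed bIII.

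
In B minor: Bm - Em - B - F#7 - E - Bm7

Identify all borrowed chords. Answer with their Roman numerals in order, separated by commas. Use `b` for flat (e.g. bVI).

The diatonic triads in B minor (with V from harmonic minor) are Bm, C#dim, D, Em, F#, G, A. Bm, Em, F#7 and Bm7 all belong to that set. But B (B–D#–F#) is foreign: the diatonic i on degree 1 is Bm, whereas B comes from B major. It is labeled I. E (E–G#–B) is not: scale degree 4 in B minor carries Em (iv). In B major the chord on that degree is E, so here it functions as IV, borrowed from the parallel major.

I, IV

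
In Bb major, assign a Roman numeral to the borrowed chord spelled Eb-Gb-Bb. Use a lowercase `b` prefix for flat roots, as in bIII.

iv

Eb is scale degree 4 in Bb major. The diatonic chord on degree 4 would be Eb (IV), but Eb–Gb–Bb is the minor chord from Bb minor. As a borrowed chord it is labeled iv.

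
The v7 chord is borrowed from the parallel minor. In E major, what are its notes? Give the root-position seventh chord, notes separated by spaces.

B D F# A

The root, B, is scale degree 5 — the same note in E major and E minor; only the chord quality changes. In E minor the chord on B is B–D–F#–A.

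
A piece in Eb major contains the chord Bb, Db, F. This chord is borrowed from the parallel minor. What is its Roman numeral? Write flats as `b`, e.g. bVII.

Bb is scale degree 5 in Eb major. Diatonically Eb major has Bb (V) on that degree; Bb–Db–F is instead the minor chord native to Eb minor, so it takes the label v.

v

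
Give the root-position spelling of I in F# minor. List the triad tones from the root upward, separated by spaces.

F# A# C#

I is built on scale degree 1, which is F# in both F# minor and its parallel. Building the major chord from the parallel major on F#: F#–A#–C#.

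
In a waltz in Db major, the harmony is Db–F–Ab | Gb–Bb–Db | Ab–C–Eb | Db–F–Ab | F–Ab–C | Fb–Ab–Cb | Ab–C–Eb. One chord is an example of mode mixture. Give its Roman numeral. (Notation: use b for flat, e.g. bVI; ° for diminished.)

The diatonic triads in Db major are Db, Ebm, Fm, Gb, Ab, Bbm, Cdim. Db–F–Ab = Db, Gb–Bb–Db = Gb, Ab–C–Eb = Ab and F–Ab–C = Fm all belong to that set. But Fb–Ab–Cb is foreign: the diatonic iii on degree 3 is Fm, whereas Fb comes from Db minor. It is labeled bIII.

bIII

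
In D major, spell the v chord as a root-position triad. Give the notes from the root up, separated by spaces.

The root, A, is scale degree 5 — the same note in D major and D minor; only the chord quality changes. In D minor the chord on A is A–C–E.

A C E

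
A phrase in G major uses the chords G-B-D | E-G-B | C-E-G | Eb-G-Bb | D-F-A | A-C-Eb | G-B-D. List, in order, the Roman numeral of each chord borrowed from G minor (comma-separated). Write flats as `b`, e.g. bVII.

The diatonic triads in G major are G, Am, Bm, C, D, Em, F#dim. Of the given chords, G–B–D = G, E–G–B = Em and C–E–G = C are diatonic. Eb–G–Bb doesn't fit — on degree 6 G major would have Em (vi). Eb is the degree-6 chord of G minor, so it is the borrowed bVI. But D–F–A is foreign: the diatonic V on degree 5 is D, whereas Dm comes from G minor. It is labeled v. But A–C–Eb is foreign: the diatonic ii on degree 2 is Am, whereas Adim comes from G minor. It is labeled ii°.

bVI, v, ii°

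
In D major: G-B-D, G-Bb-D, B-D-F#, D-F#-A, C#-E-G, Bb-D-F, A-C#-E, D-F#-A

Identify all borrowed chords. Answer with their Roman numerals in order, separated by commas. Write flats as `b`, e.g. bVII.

iv, bVI

In D major the diatonic chords are D, Em, F#m, G, A, Bm, C#dim. G–B–D = G, B–D–F# = Bm, D–F#–A = D, C#–E–G = C#dim and A–C#–E = A all belong to that set. G–Bb–D is not: scale degree 4 in D major carries G (IV). In D minor the chord on that degree is Gm, so here it functions as iv, borrowed from the parallel minor. Bb–D–F doesn't fit — on degree 6 D major would have Bm (vi). Bb is the degree-6 chord of D minor, so it is the borrowed bVI.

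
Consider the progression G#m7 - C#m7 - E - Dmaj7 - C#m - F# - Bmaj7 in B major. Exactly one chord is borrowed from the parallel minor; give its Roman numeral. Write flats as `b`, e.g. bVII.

bIIImaj7

B major has the diatonic set B, C#m, D#m, E, F#, G#m, A#dim. G#m7, C#m7, E, C#m, F# and Bmaj7 all belong to that set. Dmaj7 (D–F#–A–C#) is not: scale degree 3 in B major carries D#m (iii). In B minor the chord on that degree is Dmaj7, so here it functions as bIIImaj7, borrowed from the parallel minor.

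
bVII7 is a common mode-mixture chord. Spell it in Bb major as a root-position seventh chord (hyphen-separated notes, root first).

bVII7 is built on the lowered scale degree 7. In Bb major degree 7 is A; lowered it becomes Ab. Stacking thirds in Bb minor on Ab gives Ab–C–Eb–Gb.

Ab-C-Eb-Gb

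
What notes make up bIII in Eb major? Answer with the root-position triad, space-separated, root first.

The root of bIII is the lowered 3rd degree: G becomes Gb. Stacking thirds in Eb minor on Gb gives Gb–Bb–Db.

Gb Bb Db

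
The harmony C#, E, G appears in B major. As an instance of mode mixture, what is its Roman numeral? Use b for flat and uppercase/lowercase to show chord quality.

C# is scale degree 2 in B major. C#–E–G is a diminished chord — the form found in B minor, not the diatonic ii (C#m). Borrowed into B major it is written ii°.

ii°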